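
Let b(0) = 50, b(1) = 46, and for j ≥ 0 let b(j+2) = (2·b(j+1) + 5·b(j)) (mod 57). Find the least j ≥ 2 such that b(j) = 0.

b(0) = 50, b(1) = 46, b(2) = 0, b(3) = 2, b(4) = 4, b(5) = 18, b(6) = 56, b(7) = 31, b(8) = 0, b(9) = 41, b(10) = 25, b(11) = 27, b(12) = 8, b(13) = 37, b(14) = 0, b(15) = 14, b(16) = 28, b(17) = 12, b(18) = 50, b(19) = 46.
The sequence repeats with period 18.
The value 0 first appears (with j ≥ 2) at b(2).

2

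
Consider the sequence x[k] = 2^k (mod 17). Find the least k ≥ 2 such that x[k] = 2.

x[1] = 2; x[2] = 4; x[3] = 8; x[4] = 16; x[5] = 15; x[6] = 13; x[7] = 9; x[8] = 1; x[9] = 2.
Since x[9] = x[1] = 2, the sequence is periodic with period 8.
The value 2 next appears (with k ≥ 2) at x[9].

9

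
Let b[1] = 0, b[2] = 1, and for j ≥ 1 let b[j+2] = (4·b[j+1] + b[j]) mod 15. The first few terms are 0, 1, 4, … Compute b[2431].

b[1] = 0; b[2] = 1; b[3] = 4; b[4] = 2; b[5] = 12; b[6] = 5; b[7] = 2; b[8] = 13; b[9] = 9; b[10] = 4; b[11] = 10; b[12] = 14; b[13] = 6; b[14] = 8; b[15] = 8; b[16] = 10; b[17] = 3; b[18] = 7; b[19] = 1; b[20] = 11; b[21] = 0; b[22] = 11; b[23] = 14; b[24] = 7; b[25] = 12; b[26] = 10; b[27] = 7; b[28] = 8; b[29] = 9; b[30] = 14; b[31] = 5; b[32] = 4; b[33] = 6; b[34] = 13; b[35] = 13; b[36] = 5; b[37] = 3; b[38] = 2; b[39] = 11; b[40] = 1; b[41] = 0; b[42] = 1.
Since (b[41], b[42]) = (b[1], b[2]) = (0, 1) (two consecutive terms determine the rest), the sequence is periodic with period 40.
So b[2431] = b[1 + ((2431-1) mod 40)] = b[31] = 5.

5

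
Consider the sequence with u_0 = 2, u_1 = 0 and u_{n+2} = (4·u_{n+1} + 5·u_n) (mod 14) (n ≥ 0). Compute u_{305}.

Listing terms: u_0 = 2; u_1 = 0; u_2 = 10; u_3 = 12; u_4 = 0; u_5 = 4; u_6 = 2; u_7 = 0.
The sequence repeats with period 6.
So u_{305} = u_{0 + ((305-0) mod 6)} = u_5 = 4.

4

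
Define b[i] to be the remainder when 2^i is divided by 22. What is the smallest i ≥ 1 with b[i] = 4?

Computing terms: b[0] = 1; b[1] = 2; b[2] = 4; b[3] = 8; b[4] = 16; b[5] = 10; b[6] = 20; b[7] = 18; b[8] = 14; b[9] = 6; b[10] = 12; b[11] = 2.
Since b[11] = b[1] = 2, the sequence is eventually periodic: after a pre-period of length 1 it cycles with period 10.
The value 4 first appears (with i ≥ 1) at b[2].

2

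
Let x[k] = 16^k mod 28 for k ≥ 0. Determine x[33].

We have x[0] = 1; x[1] = 16; x[2] = 4; x[3] = 8; x[4] = 16.
Since x[4] = x[1] = 16, the sequence is eventually periodic: after a pre-period of length 1 it cycles with period 3.
For k ≥ 1, x[k] depends only on (k - 1) mod 3. (33 - 1) mod 3 = 2, so x[33] = x[3] = 8.

8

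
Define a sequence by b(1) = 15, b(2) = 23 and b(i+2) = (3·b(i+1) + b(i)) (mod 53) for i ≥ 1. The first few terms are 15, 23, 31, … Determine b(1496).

Listing terms: b(1) = 15,  b(2) = 23,  b(3) = 31,  b(4) = 10,  b(5) = 8,  b(6) = 34,  b(7) = 4,  b(8) = 46,  b(9) = 36,  b(10) = 48,  b(11) = 21,  b(12) = 5,  b(13) = 36,  b(14) = 7,  b(15) = 4,  b(16) = 19,  b(17) = 8,  b(18) = 43,  b(19) = 31,  b(20) = 30,  b(21) = 15,  b(22) = 22,  b(23) = 28,  b(24) = 0,  b(25) = 28,  b(26) = 31,  b(27) = 15,  b(28) = 23.
The sequence repeats with period 26.
So b(1496) = b(1 + ((1496-1) mod 26)) = b(14) = 7.

7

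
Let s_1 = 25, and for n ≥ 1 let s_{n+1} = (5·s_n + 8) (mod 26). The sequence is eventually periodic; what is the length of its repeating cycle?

Listing terms: s_1 = 25; s_2 = 3; s_3 = 23; s_4 = 19; s_5 = 25.
The sequence repeats with period 4.

4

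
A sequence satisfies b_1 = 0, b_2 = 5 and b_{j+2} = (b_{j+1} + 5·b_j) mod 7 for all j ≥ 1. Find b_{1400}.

2

Computing terms: b_1 = 0,  b_2 = 5,  b_3 = 5,  b_4 = 2,  b_5 = 6,  b_6 = 2,  b_7 = 4,  b_8 = 0,  b_9 = 6,  b_{10} = 6,  b_{11} = 1,  b_{12} = 3,  b_{13} = 1,  b_{14} = 2,  b_{15} = 0,  b_{16} = 3,  b_{17} = 3,  b_{18} = 4,  b_{19} = 5,  b_{20} = 4,  b_{21} = 1,  b_{22} = 0,  b_{23} = 5.
The sequence repeats with period 21.
So b_{1400} = b_{1 + ((1400-1) mod 21)} = b_{14} = 2.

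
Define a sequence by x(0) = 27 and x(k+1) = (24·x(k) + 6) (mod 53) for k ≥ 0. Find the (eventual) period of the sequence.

13

Computing terms: x(0) = 27,  x(1) = 18,  x(2) = 14,  x(3) = 24,  x(4) = 52,  x(5) = 35,  x(6) = 51,  x(7) = 11,  x(8) = 5,  x(9) = 20,  x(10) = 9,  x(11) = 10,  x(12) = 34,  x(13) = 27.
The sequence repeats with period 13.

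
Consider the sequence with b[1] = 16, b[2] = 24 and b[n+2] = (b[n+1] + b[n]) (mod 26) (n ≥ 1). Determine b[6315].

10

We have b[1] = 16, b[2] = 24, b[3] = 14, b[4] = 12, b[5] = 0, b[6] = 12, b[7] = 12, b[8] = 24, b[9] = 10, b[10] = 8, b[11] = 18, b[12] = 0, b[13] = 18, b[14] = 18, b[15] = 10, b[16] = 2, b[17] = 12, b[18] = 14, b[19] = 0, b[20] = 14, b[21] = 14, b[22] = 2, b[23] = 16, b[24] = 18, b[25] = 8, b[26] = 0, b[27] = 8, b[28] = 8, b[29] = 16, b[30] = 24.
Since (b[29], b[30]) = (b[1], b[2]) = (16, 24) (two consecutive terms determine the rest), the sequence is periodic with period 28.
So b[6315] = b[1 + ((6315-1) mod 28)] = b[15] = 10.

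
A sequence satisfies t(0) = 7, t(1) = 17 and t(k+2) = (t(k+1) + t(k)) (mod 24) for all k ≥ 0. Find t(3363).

Computing terms: t(0) = 7, t(1) = 17, t(2) = 0, t(3) = 17, t(4) = 17, t(5) = 10, t(6) = 3, t(7) = 13, t(8) = 16, t(9) = 5, t(10) = 21, t(11) = 2, t(12) = 23, t(13) = 1, t(14) = 0, t(15) = 1, t(16) = 1, t(17) = 2, t(18) = 3, t(19) = 5, t(20) = 8, t(21) = 13, t(22) = 21, t(23) = 10, t(24) = 7, t(25) = 17.
The sequence repeats with period 24.
So t(3363) = t(0 + ((3363-0) mod 24)) = t(3) = 17.

17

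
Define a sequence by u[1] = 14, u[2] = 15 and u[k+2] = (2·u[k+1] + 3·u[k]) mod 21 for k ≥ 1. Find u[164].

We have u[1] = 14,  u[2] = 15,  u[3] = 9,  u[4] = 0,  u[5] = 6,  u[6] = 12,  u[7] = 0,  u[8] = 15,  u[9] = 9.
Since (u[8], u[9]) = (u[2], u[3]) = (15, 9) (two consecutive terms determine the rest), the sequence is eventually periodic: after a pre-period of length 1 it cycles with period 6.
For k ≥ 2, u[k] depends only on (k - 2) mod 6. (164 - 2) mod 6 = 0, so u[164] = u[2] = 15.

15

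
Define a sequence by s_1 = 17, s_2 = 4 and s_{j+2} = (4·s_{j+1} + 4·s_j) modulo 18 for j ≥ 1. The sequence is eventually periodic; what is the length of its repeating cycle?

24

Computing terms: s_1 = 17; s_2 = 4; s_3 = 12; s_4 = 10; s_5 = 16; s_6 = 14; s_7 = 12; s_8 = 14; s_9 = 14; s_{10} = 4; s_{11} = 0; s_{12} = 16; s_{13} = 10; s_{14} = 14; s_{15} = 6; s_{16} = 8; s_{17} = 2; s_{18} = 4; s_{19} = 6; s_{20} = 4; s_{21} = 4; s_{22} = 14; s_{23} = 0; s_{24} = 2; s_{25} = 8; s_{26} = 4; s_{27} = 12.
Since (s_{26}, s_{27}) = (s_2, s_3) = (4, 12) (two consecutive terms determine the rest), the sequence is eventually periodic: after a pre-period of length 1 it cycles with period 24.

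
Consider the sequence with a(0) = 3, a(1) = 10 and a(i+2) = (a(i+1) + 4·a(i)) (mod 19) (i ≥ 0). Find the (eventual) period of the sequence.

18

a(0) = 3; a(1) = 10; a(2) = 3; a(3) = 5; a(4) = 17; a(5) = 18; a(6) = 10; a(7) = 6; a(8) = 8; a(9) = 13; a(10) = 7; a(11) = 2; a(12) = 11; a(13) = 0; a(14) = 6; a(15) = 6; a(16) = 11; a(17) = 16; a(18) = 3; a(19) = 10.
Since (a(18), a(19)) = (a(0), a(1)) = (3, 10) (two consecutive terms determine the rest), the sequence is periodic with period 18.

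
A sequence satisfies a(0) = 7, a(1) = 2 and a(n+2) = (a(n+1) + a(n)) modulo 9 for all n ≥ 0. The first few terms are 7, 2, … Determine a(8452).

We have a(0) = 7,  a(1) = 2,  a(2) = 0,  a(3) = 2,  a(4) = 2,  a(5) = 4,  a(6) = 6,  a(7) = 1,  a(8) = 7,  a(9) = 8,  a(10) = 6,  a(11) = 5,  a(12) = 2,  a(13) = 7,  a(14) = 0,  a(15) = 7,  a(16) = 7,  a(17) = 5,  a(18) = 3,  a(19) = 8,  a(20) = 2,  a(21) = 1,  a(22) = 3,  a(23) = 4,  a(24) = 7,  a(25) = 2.
The sequence repeats with period 24.
So a(8452) = a(0 + ((8452-0) mod 24)) = a(4) = 2.

2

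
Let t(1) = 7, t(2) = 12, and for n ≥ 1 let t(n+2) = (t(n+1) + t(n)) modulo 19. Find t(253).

Listing terms: t(1) = 7, t(2) = 12, t(3) = 0, t(4) = 12, t(5) = 12, t(6) = 5, t(7) = 17, t(8) = 3, t(9) = 1, t(10) = 4, t(11) = 5, t(12) = 9, t(13) = 14, t(14) = 4, t(15) = 18, t(16) = 3, t(17) = 2, t(18) = 5, t(19) = 7, t(20) = 12.
Since (t(19), t(20)) = (t(1), t(2)) = (7, 12) (two consecutive terms determine the rest), the sequence is periodic with period 18.
So t(253) = t(1 + ((253-1) mod 18)) = t(1) = 7.

7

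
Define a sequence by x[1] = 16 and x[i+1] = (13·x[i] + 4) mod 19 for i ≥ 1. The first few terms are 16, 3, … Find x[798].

13

x[1] = 16,  x[2] = 3,  x[3] = 5,  x[4] = 12,  x[5] = 8,  x[6] = 13,  x[7] = 2,  x[8] = 11,  x[9] = 14,  x[10] = 15,  x[11] = 9,  x[12] = 7,  x[13] = 0,  x[14] = 4,  x[15] = 18,  x[16] = 10,  x[17] = 1,  x[18] = 17,  x[19] = 16.
The sequence repeats with period 18.
(798 - 1) mod 18 = 5, so x[798] = x[6] = 13.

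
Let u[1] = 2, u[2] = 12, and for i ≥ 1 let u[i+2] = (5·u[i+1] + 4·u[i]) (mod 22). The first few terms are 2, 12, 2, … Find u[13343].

20

Listing terms: u[1] = 2; u[2] = 12; u[3] = 2; u[4] = 14; u[5] = 12; u[6] = 6; u[7] = 12; u[8] = 18; u[9] = 6; u[10] = 14; u[11] = 6; u[12] = 20; u[13] = 14; u[14] = 18; u[15] = 14; u[16] = 10; u[17] = 18; u[18] = 20; u[19] = 18; u[20] = 16; u[21] = 20; u[22] = 10; u[23] = 20; u[24] = 8; u[25] = 10; u[26] = 16; u[27] = 10; u[28] = 4; u[29] = 16; u[30] = 8; u[31] = 16; u[32] = 2; u[33] = 8; u[34] = 4; u[35] = 8; u[36] = 12; u[37] = 4; u[38] = 2; u[39] = 4; u[40] = 6; u[41] = 2; u[42] = 12.
Since (u[41], u[42]) = (u[1], u[2]) = (2, 12) (two consecutive terms determine the rest), the sequence is periodic with period 40.
So u[13343] = u[1 + ((13343-1) mod 40)] = u[23] = 20.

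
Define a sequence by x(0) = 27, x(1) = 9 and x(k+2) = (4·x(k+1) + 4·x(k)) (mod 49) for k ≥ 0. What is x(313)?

Listing terms: x(0) = 27, x(1) = 9, x(2) = 46, x(3) = 24, x(4) = 35, x(5) = 40, x(6) = 6, x(7) = 37, x(8) = 25, x(9) = 3, x(10) = 14, x(11) = 19, x(12) = 34, x(13) = 16, x(14) = 4, x(15) = 31, x(16) = 42, x(17) = 47, x(18) = 13, x(19) = 44, x(20) = 32, x(21) = 10, x(22) = 21, x(23) = 26, x(24) = 41, x(25) = 23, x(26) = 11, x(27) = 38, x(28) = 0, x(29) = 5, x(30) = 20, x(31) = 2, x(32) = 39, x(33) = 17, x(34) = 28, x(35) = 33, x(36) = 48, x(37) = 30, x(38) = 18, x(39) = 45, x(40) = 7, x(41) = 12, x(42) = 27, x(43) = 9.
Since (x(42), x(43)) = (x(0), x(1)) = (27, 9) (two consecutive terms determine the rest), the sequence is periodic with period 42.
(313 - 0) mod 42 = 19, so x(313) = x(19) = 44.

44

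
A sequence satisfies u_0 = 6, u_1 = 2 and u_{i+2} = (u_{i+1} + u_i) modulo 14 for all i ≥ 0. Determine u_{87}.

Computing terms: u_0 = 6; u_1 = 2; u_2 = 8; u_3 = 10; u_4 = 4; u_5 = 0; u_6 = 4; u_7 = 4; u_8 = 8; u_9 = 12; u_{10} = 6; u_{11} = 4; u_{12} = 10; u_{13} = 0; u_{14} = 10; u_{15} = 10; u_{16} = 6; u_{17} = 2.
The sequence repeats with period 16.
So u_{87} = u_{0 + ((87-0) mod 16)} = u_7 = 4.

4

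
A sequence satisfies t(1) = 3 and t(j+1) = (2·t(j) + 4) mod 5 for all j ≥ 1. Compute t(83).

t(1) = 3,  t(2) = 0,  t(3) = 4,  t(4) = 2,  t(5) = 3.
Since t(5) = t(1) = 3, the sequence is periodic with period 4.
So t(83) = t(1 + ((83-1) mod 4)) = t(3) = 4.

4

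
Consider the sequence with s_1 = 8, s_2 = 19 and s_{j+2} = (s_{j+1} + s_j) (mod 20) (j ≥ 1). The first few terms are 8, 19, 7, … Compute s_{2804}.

11

We have s_1 = 8; s_2 = 19; s_3 = 7; s_4 = 6; s_5 = 13; s_6 = 19; s_7 = 12; s_8 = 11; s_9 = 3; s_{10} = 14; s_{11} = 17; s_{12} = 11; s_{13} = 8; s_{14} = 19.
The sequence repeats with period 12.
So s_{2804} = s_{1 + ((2804-1) mod 12)} = s_8 = 11.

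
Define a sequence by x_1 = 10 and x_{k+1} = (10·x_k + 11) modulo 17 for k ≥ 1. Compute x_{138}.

We have x_1 = 10,  x_2 = 9,  x_3 = 16,  x_4 = 1,  x_5 = 4,  x_6 = 0,  x_7 = 11,  x_8 = 2,  x_9 = 14,  x_{10} = 15,  x_{11} = 8,  x_{12} = 6,  x_{13} = 3,  x_{14} = 7,  x_{15} = 13,  x_{16} = 5,  x_{17} = 10.
The sequence repeats with period 16.
So x_{138} = x_{1 + ((138-1) mod 16)} = x_{10} = 15.

15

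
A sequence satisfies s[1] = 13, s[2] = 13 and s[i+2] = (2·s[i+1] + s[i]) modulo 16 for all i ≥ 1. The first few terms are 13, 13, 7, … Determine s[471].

7

Computing terms: s[1] = 13,  s[2] = 13,  s[3] = 7,  s[4] = 11,  s[5] = 13,  s[6] = 5,  s[7] = 7,  s[8] = 3,  s[9] = 13,  s[10] = 13.
Since (s[9], s[10]) = (s[1], s[2]) = (13, 13) (two consecutive terms determine the rest), the sequence is periodic with period 8.
So s[471] = s[1 + ((471-1) mod 8)] = s[7] = 7.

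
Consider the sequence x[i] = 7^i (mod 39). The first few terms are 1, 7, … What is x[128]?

We have x[0] = 1, x[1] = 7, x[2] = 10, x[3] = 31, x[4] = 22, x[5] = 37, x[6] = 25, x[7] = 19, x[8] = 16, x[9] = 34, x[10] = 4, x[11] = 28, x[12] = 1.
The sequence repeats with period 12.
(128 - 0) mod 12 = 8, so x[128] = x[8] = 16.

16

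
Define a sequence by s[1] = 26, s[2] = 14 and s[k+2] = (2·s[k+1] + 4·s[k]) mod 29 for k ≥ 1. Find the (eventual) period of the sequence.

Computing terms: s[1] = 26,  s[2] = 14,  s[3] = 16,  s[4] = 1,  s[5] = 8,  s[6] = 20,  s[7] = 14,  s[8] = 21,  s[9] = 11,  s[10] = 19,  s[11] = 24,  s[12] = 8,  s[13] = 25,  s[14] = 24,  s[15] = 3,  s[16] = 15,  s[17] = 13,  s[18] = 28,  s[19] = 21,  s[20] = 9,  s[21] = 15,  s[22] = 8,  s[23] = 18,  s[24] = 10,  s[25] = 5,  s[26] = 21,  s[27] = 4,  s[28] = 5,  s[29] = 26,  s[30] = 14.
The sequence repeats with period 28.

28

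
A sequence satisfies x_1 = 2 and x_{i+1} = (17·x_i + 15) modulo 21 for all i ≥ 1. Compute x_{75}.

x_1 = 2; x_2 = 7; x_3 = 8; x_4 = 4; x_5 = 20; x_6 = 19; x_7 = 2.
The sequence repeats with period 6.
So x_{75} = x_{1 + ((75-1) mod 6)} = x_3 = 8.

8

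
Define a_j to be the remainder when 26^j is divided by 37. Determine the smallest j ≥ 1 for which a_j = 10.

a_0 = 1; a_1 = 26; a_2 = 10; a_3 = 1.
The sequence repeats with period 3.
The value 10 first appears (with j ≥ 1) at a_2.

2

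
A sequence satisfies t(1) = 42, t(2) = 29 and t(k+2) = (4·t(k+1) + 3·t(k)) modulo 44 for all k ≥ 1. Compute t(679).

Computing terms: t(1) = 42; t(2) = 29; t(3) = 22; t(4) = 43; t(5) = 18; t(6) = 25; t(7) = 22; t(8) = 31; t(9) = 14; t(10) = 17; t(11) = 22; t(12) = 7; t(13) = 6; t(14) = 1; t(15) = 22; t(16) = 3; t(17) = 34; t(18) = 13; t(19) = 22; t(20) = 39; t(21) = 2; t(22) = 37; t(23) = 22; t(24) = 23; t(25) = 26; t(26) = 41; t(27) = 22; t(28) = 35; t(29) = 30; t(30) = 5; t(31) = 22; t(32) = 15; t(33) = 38; t(34) = 21; t(35) = 22; t(36) = 19; t(37) = 10; t(38) = 9; t(39) = 22; t(40) = 27; t(41) = 42; t(42) = 29.
Since (t(41), t(42)) = (t(1), t(2)) = (42, 29) (two consecutive terms determine the rest), the sequence is periodic with period 40.
So t(679) = t(1 + ((679-1) mod 40)) = t(39) = 22.

22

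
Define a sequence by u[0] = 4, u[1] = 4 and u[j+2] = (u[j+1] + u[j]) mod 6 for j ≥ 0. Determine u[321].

u[0] = 4; u[1] = 4; u[2] = 2; u[3] = 0; u[4] = 2; u[5] = 2; u[6] = 4; u[7] = 0; u[8] = 4; u[9] = 4.
The sequence repeats with period 8.
(321 - 0) mod 8 = 1, so u[321] = u[1] = 4.

4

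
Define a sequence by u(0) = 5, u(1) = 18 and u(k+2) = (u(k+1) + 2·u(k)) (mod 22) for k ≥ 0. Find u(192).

Listing terms: u(0) = 5, u(1) = 18, u(2) = 6, u(3) = 20, u(4) = 10, u(5) = 6, u(6) = 4, u(7) = 16, u(8) = 2, u(9) = 12, u(10) = 16, u(11) = 18, u(12) = 6.
Since (u(11), u(12)) = (u(1), u(2)) = (18, 6) (two consecutive terms determine the rest), the sequence is eventually periodic: after a pre-period of length 1 it cycles with period 10.
For k ≥ 1, u(k) depends only on (k - 1) mod 10. (192 - 1) mod 10 = 1, so u(192) = u(2) = 6.

6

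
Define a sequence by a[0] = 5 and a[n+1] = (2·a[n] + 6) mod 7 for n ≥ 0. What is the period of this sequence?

3

We have a[0] = 5,  a[1] = 2,  a[2] = 3,  a[3] = 5.
Since a[3] = a[0] = 5, the sequence is periodic with period 3.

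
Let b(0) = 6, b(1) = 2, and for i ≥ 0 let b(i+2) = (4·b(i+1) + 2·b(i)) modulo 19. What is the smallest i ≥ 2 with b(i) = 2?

Listing terms: b(0) = 6, b(1) = 2, b(2) = 1, b(3) = 8, b(4) = 15, b(5) = 0, b(6) = 11, b(7) = 6, b(8) = 8, b(9) = 6, b(10) = 2.
The sequence repeats with period 9.
The value 2 next appears (with i ≥ 2) at b(10).

10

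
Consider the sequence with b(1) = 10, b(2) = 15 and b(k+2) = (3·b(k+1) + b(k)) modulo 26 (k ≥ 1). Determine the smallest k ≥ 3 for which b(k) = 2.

10

b(1) = 10,  b(2) = 15,  b(3) = 3,  b(4) = 24,  b(5) = 23,  b(6) = 15,  b(7) = 16,  b(8) = 11,  b(9) = 23,  b(10) = 2,  b(11) = 3,  b(12) = 11,  b(13) = 10,  b(14) = 15.
The sequence repeats with period 12.
The value 2 first appears (with k ≥ 3) at b(10).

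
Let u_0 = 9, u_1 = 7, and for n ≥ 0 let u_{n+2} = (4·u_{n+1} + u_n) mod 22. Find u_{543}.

We have u_0 = 9, u_1 = 7, u_2 = 15, u_3 = 1, u_4 = 19, u_5 = 11, u_6 = 19, u_7 = 21, u_8 = 15, u_9 = 15, u_{10} = 9, u_{11} = 7.
Since (u_{10}, u_{11}) = (u_0, u_1) = (9, 7) (two consecutive terms determine the rest), the sequence is periodic with period 10.
(543 - 0) mod 10 = 3, so u_{543} = u_3 = 1.

1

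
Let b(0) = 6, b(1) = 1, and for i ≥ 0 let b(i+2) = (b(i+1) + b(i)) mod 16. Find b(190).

Computing terms: b(0) = 6; b(1) = 1; b(2) = 7; b(3) = 8; b(4) = 15; b(5) = 7; b(6) = 6; b(7) = 13; b(8) = 3; b(9) = 0; b(10) = 3; b(11) = 3; b(12) = 6; b(13) = 9; b(14) = 15; b(15) = 8; b(16) = 7; b(17) = 15; b(18) = 6; b(19) = 5; b(20) = 11; b(21) = 0; b(22) = 11; b(23) = 11; b(24) = 6; b(25) = 1.
The sequence repeats with period 24.
(190 - 0) mod 24 = 22, so b(190) = b(22) = 11.

11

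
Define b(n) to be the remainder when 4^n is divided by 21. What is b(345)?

b(0) = 1,  b(1) = 4,  b(2) = 16,  b(3) = 1.
The sequence repeats with period 3.
So b(345) = b(0 + ((345-0) mod 3)) = b(0) = 1.

1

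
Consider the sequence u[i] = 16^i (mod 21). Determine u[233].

4

Computing terms: u[0] = 1, u[1] = 16, u[2] = 4, u[3] = 1.
Since u[3] = u[0] = 1, the sequence is periodic with period 3.
(233 - 0) mod 3 = 2, so u[233] = u[2] = 4.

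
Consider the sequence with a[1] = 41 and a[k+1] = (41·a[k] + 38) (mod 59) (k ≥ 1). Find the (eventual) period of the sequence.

a[1] = 41,  a[2] = 8,  a[3] = 12,  a[4] = 58,  a[5] = 56,  a[6] = 33,  a[7] = 34,  a[8] = 16,  a[9] = 45,  a[10] = 54,  a[11] = 10,  a[12] = 35,  a[13] = 57,  a[14] = 15,  a[15] = 4,  a[16] = 25,  a[17] = 1,  a[18] = 20,  a[19] = 32,  a[20] = 52,  a[21] = 46,  a[22] = 36,  a[23] = 39,  a[24] = 44,  a[25] = 13,  a[26] = 40,  a[27] = 26,  a[28] = 42,  a[29] = 49,  a[30] = 41.
Since a[30] = a[1] = 41, the sequence is periodic with period 29.

29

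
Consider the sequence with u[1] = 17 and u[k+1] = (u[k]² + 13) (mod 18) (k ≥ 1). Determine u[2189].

5

We have u[1] = 17, u[2] = 14, u[3] = 11, u[4] = 8, u[5] = 5, u[6] = 2, u[7] = 17.
The sequence repeats with period 6.
(2189 - 1) mod 6 = 4, so u[2189] = u[5] = 5.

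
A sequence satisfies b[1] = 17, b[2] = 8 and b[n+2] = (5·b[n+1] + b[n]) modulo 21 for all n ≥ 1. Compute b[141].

We have b[1] = 17, b[2] = 8, b[3] = 15, b[4] = 20, b[5] = 10, b[6] = 7, b[7] = 3, b[8] = 1, b[9] = 8, b[10] = 20, b[11] = 3, b[12] = 14, b[13] = 10, b[14] = 1, b[15] = 15, b[16] = 13, b[17] = 17, b[18] = 14, b[19] = 3, b[20] = 8, b[21] = 1, b[22] = 13, b[23] = 3, b[24] = 7, b[25] = 17, b[26] = 8.
Since (b[25], b[26]) = (b[1], b[2]) = (17, 8) (two consecutive terms determine the rest), the sequence is periodic with period 24.
(141 - 1) mod 24 = 20, so b[141] = b[21] = 1.

1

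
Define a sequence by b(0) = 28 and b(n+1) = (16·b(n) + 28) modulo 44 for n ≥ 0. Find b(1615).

28

Listing terms: b(0) = 28, b(1) = 36, b(2) = 32, b(3) = 12, b(4) = 0, b(5) = 28.
Since b(5) = b(0) = 28, the sequence is periodic with period 5.
(1615 - 0) mod 5 = 0, so b(1615) = b(0) = 28.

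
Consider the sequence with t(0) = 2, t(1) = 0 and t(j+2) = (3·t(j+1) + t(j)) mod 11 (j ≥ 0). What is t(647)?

5

Listing terms: t(0) = 2,  t(1) = 0,  t(2) = 2,  t(3) = 6,  t(4) = 9,  t(5) = 0,  t(6) = 9,  t(7) = 5,  t(8) = 2,  t(9) = 0.
Since (t(8), t(9)) = (t(0), t(1)) = (2, 0) (two consecutive terms determine the rest), the sequence is periodic with period 8.
(647 - 0) mod 8 = 7, so t(647) = t(7) = 5.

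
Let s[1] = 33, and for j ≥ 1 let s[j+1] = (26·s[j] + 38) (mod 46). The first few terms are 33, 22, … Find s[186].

Computing terms: s[1] = 33,  s[2] = 22,  s[3] = 12,  s[4] = 28,  s[5] = 30,  s[6] = 36,  s[7] = 8,  s[8] = 16,  s[9] = 40,  s[10] = 20,  s[11] = 6,  s[12] = 10,  s[13] = 22.
Since s[13] = s[2] = 22, the sequence is eventually periodic: after a pre-period of length 1 it cycles with period 11.
For j ≥ 2, s[j] depends only on (j - 2) mod 11. (186 - 2) mod 11 = 8, so s[186] = s[10] = 20.

20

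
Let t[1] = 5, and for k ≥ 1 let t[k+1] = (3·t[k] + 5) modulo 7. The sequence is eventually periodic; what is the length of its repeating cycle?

Computing terms: t[1] = 5; t[2] = 6; t[3] = 2; t[4] = 4; t[5] = 3; t[6] = 0; t[7] = 5.
The sequence repeats with period 6.

6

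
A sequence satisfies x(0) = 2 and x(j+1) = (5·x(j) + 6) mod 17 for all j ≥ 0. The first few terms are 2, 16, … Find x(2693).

We have x(0) = 2, x(1) = 16, x(2) = 1, x(3) = 11, x(4) = 10, x(5) = 5, x(6) = 14, x(7) = 8, x(8) = 12, x(9) = 15, x(10) = 13, x(11) = 3, x(12) = 4, x(13) = 9, x(14) = 0, x(15) = 6, x(16) = 2.
The sequence repeats with period 16.
So x(2693) = x(0 + ((2693-0) mod 16)) = x(5) = 5.

5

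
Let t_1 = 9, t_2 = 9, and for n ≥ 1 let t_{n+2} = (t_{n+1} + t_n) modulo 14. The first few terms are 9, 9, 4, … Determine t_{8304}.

t_1 = 9,  t_2 = 9,  t_3 = 4,  t_4 = 13,  t_5 = 3,  t_6 = 2,  t_7 = 5,  t_8 = 7,  t_9 = 12,  t_{10} = 5,  t_{11} = 3,  t_{12} = 8,  t_{13} = 11,  t_{14} = 5,  t_{15} = 2,  t_{16} = 7,  t_{17} = 9,  t_{18} = 2,  t_{19} = 11,  t_{20} = 13,  t_{21} = 10,  t_{22} = 9,  t_{23} = 5,  t_{24} = 0,  t_{25} = 5,  t_{26} = 5,  t_{27} = 10,  t_{28} = 1,  t_{29} = 11,  t_{30} = 12,  t_{31} = 9,  t_{32} = 7,  t_{33} = 2,  t_{34} = 9,  t_{35} = 11,  t_{36} = 6,  t_{37} = 3,  t_{38} = 9,  t_{39} = 12,  t_{40} = 7,  t_{41} = 5,  t_{42} = 12,  t_{43} = 3,  t_{44} = 1,  t_{45} = 4,  t_{46} = 5,  t_{47} = 9,  t_{48} = 0,  t_{49} = 9,  t_{50} = 9.
Since (t_{49}, t_{50}) = (t_1, t_2) = (9, 9) (two consecutive terms determine the rest), the sequence is periodic with period 48.
(8304 - 1) mod 48 = 47, so t_{8304} = t_{48} = 0.

0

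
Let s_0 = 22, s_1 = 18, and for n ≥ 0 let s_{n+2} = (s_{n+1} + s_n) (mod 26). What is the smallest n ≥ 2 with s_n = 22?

10

We have s_0 = 22,  s_1 = 18,  s_2 = 14,  s_3 = 6,  s_4 = 20,  s_5 = 0,  s_6 = 20,  s_7 = 20,  s_8 = 14,  s_9 = 8,  s_{10} = 22,  s_{11} = 4,  s_{12} = 0,  s_{13} = 4,  s_{14} = 4,  s_{15} = 8,  s_{16} = 12,  s_{17} = 20,  s_{18} = 6,  s_{19} = 0,  s_{20} = 6,  s_{21} = 6,  s_{22} = 12,  s_{23} = 18,  s_{24} = 4,  s_{25} = 22,  s_{26} = 0,  s_{27} = 22,  s_{28} = 22,  s_{29} = 18.
Since (s_{28}, s_{29}) = (s_0, s_1) = (22, 18) (two consecutive terms determine the rest), the sequence is periodic with period 28.
The value 22 first appears (with n ≥ 2) at s_{10}.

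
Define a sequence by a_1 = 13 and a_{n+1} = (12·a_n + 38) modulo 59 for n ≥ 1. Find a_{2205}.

We have a_1 = 13, a_2 = 17, a_3 = 6, a_4 = 51, a_5 = 1, a_6 = 50, a_7 = 48, a_8 = 24, a_9 = 31, a_{10} = 56, a_{11} = 2, a_{12} = 3, a_{13} = 15, a_{14} = 41, a_{15} = 58, a_{16} = 26, a_{17} = 55, a_{18} = 49, a_{19} = 36, a_{20} = 57, a_{21} = 14, a_{22} = 29, a_{23} = 32, a_{24} = 9, a_{25} = 28, a_{26} = 20, a_{27} = 42, a_{28} = 11, a_{29} = 52, a_{30} = 13.
The sequence repeats with period 29.
So a_{2205} = a_{1 + ((2205-1) mod 29)} = a_1 = 13.

13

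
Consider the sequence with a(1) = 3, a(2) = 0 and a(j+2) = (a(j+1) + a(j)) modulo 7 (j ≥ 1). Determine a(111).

a(1) = 3, a(2) = 0, a(3) = 3, a(4) = 3, a(5) = 6, a(6) = 2, a(7) = 1, a(8) = 3, a(9) = 4, a(10) = 0, a(11) = 4, a(12) = 4, a(13) = 1, a(14) = 5, a(15) = 6, a(16) = 4, a(17) = 3, a(18) = 0.
Since (a(17), a(18)) = (a(1), a(2)) = (3, 0) (two consecutive terms determine the rest), the sequence is periodic with period 16.
So a(111) = a(1 + ((111-1) mod 16)) = a(15) = 6.

6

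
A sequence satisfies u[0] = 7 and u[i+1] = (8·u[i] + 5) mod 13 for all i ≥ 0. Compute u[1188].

7

u[0] = 7,  u[1] = 9,  u[2] = 12,  u[3] = 10,  u[4] = 7.
The sequence repeats with period 4.
So u[1188] = u[0 + ((1188-0) mod 4)] = u[0] = 7.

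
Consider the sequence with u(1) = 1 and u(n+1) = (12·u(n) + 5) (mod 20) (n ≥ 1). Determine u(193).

1

Listing terms: u(1) = 1,  u(2) = 17,  u(3) = 9,  u(4) = 13,  u(5) = 1.
Since u(5) = u(1) = 1, the sequence is periodic with period 4.
(193 - 1) mod 4 = 0, so u(193) = u(1) = 1.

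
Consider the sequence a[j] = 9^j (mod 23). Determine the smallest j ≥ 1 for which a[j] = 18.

Listing terms: a[0] = 1, a[1] = 9, a[2] = 12, a[3] = 16, a[4] = 6, a[5] = 8, a[6] = 3, a[7] = 4, a[8] = 13, a[9] = 2, a[10] = 18, a[11] = 1.
Since a[11] = a[0] = 1, the sequence is periodic with period 11.
The value 18 first appears (with j ≥ 1) at a[10].

10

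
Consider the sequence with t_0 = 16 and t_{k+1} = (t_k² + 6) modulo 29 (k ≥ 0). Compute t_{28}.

15

Listing terms: t_0 = 16,  t_1 = 1,  t_2 = 7,  t_3 = 26,  t_4 = 15,  t_5 = 28,  t_6 = 7.
Since t_6 = t_2 = 7, the sequence is eventually periodic: after a pre-period of length 2 it cycles with period 4.
For k ≥ 2, t_k depends only on (k - 2) mod 4. (28 - 2) mod 4 = 2, so t_{28} = t_4 = 15.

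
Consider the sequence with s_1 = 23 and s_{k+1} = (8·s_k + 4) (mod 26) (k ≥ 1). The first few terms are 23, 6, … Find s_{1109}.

10

Computing terms: s_1 = 23,  s_2 = 6,  s_3 = 0,  s_4 = 4,  s_5 = 10,  s_6 = 6.
Since s_6 = s_2 = 6, the sequence is eventually periodic: after a pre-period of length 1 it cycles with period 4.
For k ≥ 2, s_k depends only on (k - 2) mod 4. (1109 - 2) mod 4 = 3, so s_{1109} = s_5 = 10.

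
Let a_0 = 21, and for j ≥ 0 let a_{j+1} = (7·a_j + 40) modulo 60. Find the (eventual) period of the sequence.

12

Listing terms: a_0 = 21,  a_1 = 7,  a_2 = 29,  a_3 = 3,  a_4 = 1,  a_5 = 47,  a_6 = 9,  a_7 = 43,  a_8 = 41,  a_9 = 27,  a_{10} = 49,  a_{11} = 23,  a_{12} = 21.
Since a_{12} = a_0 = 21, the sequence is periodic with period 12.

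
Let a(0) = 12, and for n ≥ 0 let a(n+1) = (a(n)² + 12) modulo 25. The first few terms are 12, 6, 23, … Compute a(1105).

a(0) = 12; a(1) = 6; a(2) = 23; a(3) = 16; a(4) = 18; a(5) = 11; a(6) = 8; a(7) = 1; a(8) = 13; a(9) = 6.
Since a(9) = a(1) = 6, the sequence is eventually periodic: after a pre-period of length 1 it cycles with period 8.
For n ≥ 1, a(n) depends only on (n - 1) mod 8. (1105 - 1) mod 8 = 0, so a(1105) = a(1) = 6.

6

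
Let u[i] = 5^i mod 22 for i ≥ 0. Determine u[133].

15

Listing terms: u[0] = 1,  u[1] = 5,  u[2] = 3,  u[3] = 15,  u[4] = 9,  u[5] = 1.
Since u[5] = u[0] = 1, the sequence is periodic with period 5.
(133 - 0) mod 5 = 3, so u[133] = u[3] = 15.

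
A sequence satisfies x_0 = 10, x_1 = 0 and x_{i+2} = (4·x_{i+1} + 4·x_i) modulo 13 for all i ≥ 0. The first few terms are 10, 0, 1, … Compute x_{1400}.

We have x_0 = 10, x_1 = 0, x_2 = 1, x_3 = 4, x_4 = 7, x_5 = 5, x_6 = 9, x_7 = 4, x_8 = 0, x_9 = 3, x_{10} = 12, x_{11} = 8, x_{12} = 2, x_{13} = 1, x_{14} = 12, x_{15} = 0, x_{16} = 9, x_{17} = 10, x_{18} = 11, x_{19} = 6, x_{20} = 3, x_{21} = 10, x_{22} = 0.
Since (x_{21}, x_{22}) = (x_0, x_1) = (10, 0) (two consecutive terms determine the rest), the sequence is periodic with period 21.
So x_{1400} = x_{0 + ((1400-0) mod 21)} = x_{14} = 12.

12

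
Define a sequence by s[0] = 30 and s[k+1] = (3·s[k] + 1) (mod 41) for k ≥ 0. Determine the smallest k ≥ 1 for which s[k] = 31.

s[0] = 30; s[1] = 9; s[2] = 28; s[3] = 3; s[4] = 10; s[5] = 31; s[6] = 12; s[7] = 37; s[8] = 30.
Since s[8] = s[0] = 30, the sequence is periodic with period 8.
The value 31 first appears (with k ≥ 1) at s[5].

5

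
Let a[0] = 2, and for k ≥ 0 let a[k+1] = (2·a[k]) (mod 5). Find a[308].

2

Computing terms: a[0] = 2,  a[1] = 4,  a[2] = 3,  a[3] = 1,  a[4] = 2.
The sequence repeats with period 4.
(308 - 0) mod 4 = 0, so a[308] = a[0] = 2.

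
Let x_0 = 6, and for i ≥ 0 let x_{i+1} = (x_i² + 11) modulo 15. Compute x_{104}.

0

x_0 = 6,  x_1 = 2,  x_2 = 0,  x_3 = 11,  x_4 = 12,  x_5 = 5,  x_6 = 6.
The sequence repeats with period 6.
So x_{104} = x_{0 + ((104-0) mod 6)} = x_2 = 0.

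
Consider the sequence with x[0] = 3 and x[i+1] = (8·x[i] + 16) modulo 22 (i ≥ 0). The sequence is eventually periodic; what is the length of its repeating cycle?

10

We have x[0] = 3,  x[1] = 18,  x[2] = 6,  x[3] = 20,  x[4] = 0,  x[5] = 16,  x[6] = 12,  x[7] = 2,  x[8] = 10,  x[9] = 8,  x[10] = 14,  x[11] = 18.
Since x[11] = x[1] = 18, the sequence is eventually periodic: after a pre-period of length 1 it cycles with period 10.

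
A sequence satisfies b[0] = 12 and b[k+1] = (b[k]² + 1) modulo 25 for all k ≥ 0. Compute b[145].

5

Listing terms: b[0] = 12; b[1] = 20; b[2] = 1; b[3] = 2; b[4] = 5; b[5] = 1.
Since b[5] = b[2] = 1, the sequence is eventually periodic: after a pre-period of length 2 it cycles with period 3.
For k ≥ 2, b[k] depends only on (k - 2) mod 3. (145 - 2) mod 3 = 2, so b[145] = b[4] = 5.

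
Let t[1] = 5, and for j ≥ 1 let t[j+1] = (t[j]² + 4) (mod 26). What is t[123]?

13

We have t[1] = 5; t[2] = 3; t[3] = 13; t[4] = 17; t[5] = 7; t[6] = 1; t[7] = 5.
Since t[7] = t[1] = 5, the sequence is periodic with period 6.
(123 - 1) mod 6 = 2, so t[123] = t[3] = 13.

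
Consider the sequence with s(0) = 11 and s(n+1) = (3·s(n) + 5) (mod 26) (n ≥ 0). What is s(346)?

Computing terms: s(0) = 11,  s(1) = 12,  s(2) = 15,  s(3) = 24,  s(4) = 25,  s(5) = 2,  s(6) = 11.
The sequence repeats with period 6.
So s(346) = s(0 + ((346-0) mod 6)) = s(4) = 25.

25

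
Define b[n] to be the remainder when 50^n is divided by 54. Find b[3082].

We have b[1] = 50,  b[2] = 16,  b[3] = 44,  b[4] = 40,  b[5] = 2,  b[6] = 46,  b[7] = 32,  b[8] = 34,  b[9] = 26,  b[10] = 4,  b[11] = 38,  b[12] = 10,  b[13] = 14,  b[14] = 52,  b[15] = 8,  b[16] = 22,  b[17] = 20,  b[18] = 28,  b[19] = 50.
The sequence repeats with period 18.
(3082 - 1) mod 18 = 3, so b[3082] = b[4] = 40.

40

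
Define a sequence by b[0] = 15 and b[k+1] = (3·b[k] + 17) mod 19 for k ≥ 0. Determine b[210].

3

Computing terms: b[0] = 15,  b[1] = 5,  b[2] = 13,  b[3] = 18,  b[4] = 14,  b[5] = 2,  b[6] = 4,  b[7] = 10,  b[8] = 9,  b[9] = 6,  b[10] = 16,  b[11] = 8,  b[12] = 3,  b[13] = 7,  b[14] = 0,  b[15] = 17,  b[16] = 11,  b[17] = 12,  b[18] = 15.
Since b[18] = b[0] = 15, the sequence is periodic with period 18.
So b[210] = b[0 + ((210-0) mod 18)] = b[12] = 3.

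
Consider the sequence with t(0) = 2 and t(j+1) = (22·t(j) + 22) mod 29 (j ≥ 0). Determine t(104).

Listing terms: t(0) = 2,  t(1) = 8,  t(2) = 24,  t(3) = 28,  t(4) = 0,  t(5) = 22,  t(6) = 13,  t(7) = 18,  t(8) = 12,  t(9) = 25,  t(10) = 21,  t(11) = 20,  t(12) = 27,  t(13) = 7,  t(14) = 2.
The sequence repeats with period 14.
So t(104) = t(0 + ((104-0) mod 14)) = t(6) = 13.

13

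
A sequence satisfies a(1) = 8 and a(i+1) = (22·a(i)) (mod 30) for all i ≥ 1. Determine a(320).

14

We have a(1) = 8; a(2) = 26; a(3) = 2; a(4) = 14; a(5) = 8.
The sequence repeats with period 4.
(320 - 1) mod 4 = 3, so a(320) = a(4) = 14.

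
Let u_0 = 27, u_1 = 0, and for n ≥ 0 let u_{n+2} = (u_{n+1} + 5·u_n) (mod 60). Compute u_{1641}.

15

Listing terms: u_0 = 27; u_1 = 0; u_2 = 15; u_3 = 15; u_4 = 30; u_5 = 45; u_6 = 15; u_7 = 0; u_8 = 15.
Since (u_7, u_8) = (u_1, u_2) = (0, 15) (two consecutive terms determine the rest), the sequence is eventually periodic: after a pre-period of length 1 it cycles with period 6.
For n ≥ 1, u_n depends only on (n - 1) mod 6. (1641 - 1) mod 6 = 2, so u_{1641} = u_3 = 15.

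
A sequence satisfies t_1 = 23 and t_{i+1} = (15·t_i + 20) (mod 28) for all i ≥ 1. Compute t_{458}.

We have t_1 = 23,  t_2 = 1,  t_3 = 7,  t_4 = 13,  t_5 = 19,  t_6 = 25,  t_7 = 3,  t_8 = 9,  t_9 = 15,  t_{10} = 21,  t_{11} = 27,  t_{12} = 5,  t_{13} = 11,  t_{14} = 17,  t_{15} = 23.
Since t_{15} = t_1 = 23, the sequence is periodic with period 14.
So t_{458} = t_{1 + ((458-1) mod 14)} = t_{10} = 21.

21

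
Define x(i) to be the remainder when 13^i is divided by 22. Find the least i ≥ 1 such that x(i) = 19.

3

Listing terms: x(0) = 1; x(1) = 13; x(2) = 15; x(3) = 19; x(4) = 5; x(5) = 21; x(6) = 9; x(7) = 7; x(8) = 3; x(9) = 17; x(10) = 1.
The sequence repeats with period 10.
The value 19 first appears (with i ≥ 1) at x(3).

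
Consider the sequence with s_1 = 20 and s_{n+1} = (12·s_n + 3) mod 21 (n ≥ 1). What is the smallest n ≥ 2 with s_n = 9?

We have s_1 = 20, s_2 = 12, s_3 = 0, s_4 = 3, s_5 = 18, s_6 = 9, s_7 = 6, s_8 = 12.
Since s_8 = s_2 = 12, the sequence is eventually periodic: after a pre-period of length 1 it cycles with period 6.
The value 9 first appears (with n ≥ 2) at s_6.

6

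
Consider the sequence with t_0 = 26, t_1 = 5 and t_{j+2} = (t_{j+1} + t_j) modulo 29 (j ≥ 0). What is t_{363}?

t_0 = 26, t_1 = 5, t_2 = 2, t_3 = 7, t_4 = 9, t_5 = 16, t_6 = 25, t_7 = 12, t_8 = 8, t_9 = 20, t_{10} = 28, t_{11} = 19, t_{12} = 18, t_{13} = 8, t_{14} = 26, t_{15} = 5.
Since (t_{14}, t_{15}) = (t_0, t_1) = (26, 5) (two consecutive terms determine the rest), the sequence is periodic with period 14.
So t_{363} = t_{0 + ((363-0) mod 14)} = t_{13} = 8.

8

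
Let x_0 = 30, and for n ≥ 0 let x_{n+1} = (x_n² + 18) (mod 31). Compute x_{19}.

12

x_0 = 30, x_1 = 19, x_2 = 7, x_3 = 5, x_4 = 12, x_5 = 7.
Since x_5 = x_2 = 7, the sequence is eventually periodic: after a pre-period of length 2 it cycles with period 3.
For n ≥ 2, x_n depends only on (n - 2) mod 3. (19 - 2) mod 3 = 2, so x_{19} = x_4 = 12.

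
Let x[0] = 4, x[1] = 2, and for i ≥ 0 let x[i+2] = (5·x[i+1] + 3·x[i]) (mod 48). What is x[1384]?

Listing terms: x[0] = 4, x[1] = 2, x[2] = 22, x[3] = 20, x[4] = 22, x[5] = 26, x[6] = 4, x[7] = 2.
The sequence repeats with period 6.
(1384 - 0) mod 6 = 4, so x[1384] = x[4] = 22.

22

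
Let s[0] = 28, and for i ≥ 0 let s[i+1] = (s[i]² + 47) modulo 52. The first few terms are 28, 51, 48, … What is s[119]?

35

We have s[0] = 28; s[1] = 51; s[2] = 48; s[3] = 11; s[4] = 12; s[5] = 35; s[6] = 24; s[7] = 51.
Since s[7] = s[1] = 51, the sequence is eventually periodic: after a pre-period of length 1 it cycles with period 6.
For i ≥ 1, s[i] depends only on (i - 1) mod 6. (119 - 1) mod 6 = 4, so s[119] = s[5] = 35.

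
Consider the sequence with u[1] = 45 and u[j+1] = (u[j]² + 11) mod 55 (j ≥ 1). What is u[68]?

We have u[1] = 45,  u[2] = 1,  u[3] = 12,  u[4] = 45.
The sequence repeats with period 3.
So u[68] = u[1 + ((68-1) mod 3)] = u[2] = 1.

1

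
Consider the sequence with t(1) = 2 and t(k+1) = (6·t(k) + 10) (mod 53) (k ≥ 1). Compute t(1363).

50

Computing terms: t(1) = 2,  t(2) = 22,  t(3) = 36,  t(4) = 14,  t(5) = 41,  t(6) = 44,  t(7) = 9,  t(8) = 11,  t(9) = 23,  t(10) = 42,  t(11) = 50,  t(12) = 45,  t(13) = 15,  t(14) = 47,  t(15) = 27,  t(16) = 13,  t(17) = 35,  t(18) = 8,  t(19) = 5,  t(20) = 40,  t(21) = 38,  t(22) = 26,  t(23) = 7,  t(24) = 52,  t(25) = 4,  t(26) = 34,  t(27) = 2.
The sequence repeats with period 26.
(1363 - 1) mod 26 = 10, so t(1363) = t(11) = 50.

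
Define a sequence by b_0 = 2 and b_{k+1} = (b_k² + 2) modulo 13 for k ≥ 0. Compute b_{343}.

Listing terms: b_0 = 2,  b_1 = 6,  b_2 = 12,  b_3 = 3,  b_4 = 11,  b_5 = 6.
Since b_5 = b_1 = 6, the sequence is eventually periodic: after a pre-period of length 1 it cycles with period 4.
For k ≥ 1, b_k depends only on (k - 1) mod 4. (343 - 1) mod 4 = 2, so b_{343} = b_3 = 3.

3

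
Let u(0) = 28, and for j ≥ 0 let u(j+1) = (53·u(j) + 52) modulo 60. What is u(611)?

u(0) = 28, u(1) = 36, u(2) = 40, u(3) = 12, u(4) = 28.
The sequence repeats with period 4.
(611 - 0) mod 4 = 3, so u(611) = u(3) = 12.

12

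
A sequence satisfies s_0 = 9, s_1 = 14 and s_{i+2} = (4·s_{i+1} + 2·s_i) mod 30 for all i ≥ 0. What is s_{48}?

Computing terms: s_0 = 9, s_1 = 14, s_2 = 14, s_3 = 24, s_4 = 4, s_5 = 4, s_6 = 24, s_7 = 14, s_8 = 14.
Since (s_7, s_8) = (s_1, s_2) = (14, 14) (two consecutive terms determine the rest), the sequence is eventually periodic: after a pre-period of length 1 it cycles with period 6.
For i ≥ 1, s_i depends only on (i - 1) mod 6. (48 - 1) mod 6 = 5, so s_{48} = s_6 = 24.

24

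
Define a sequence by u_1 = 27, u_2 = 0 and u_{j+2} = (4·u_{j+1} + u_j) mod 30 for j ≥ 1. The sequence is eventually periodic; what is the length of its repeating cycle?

20

Listing terms: u_1 = 27,  u_2 = 0,  u_3 = 27,  u_4 = 18,  u_5 = 9,  u_6 = 24,  u_7 = 15,  u_8 = 24,  u_9 = 21,  u_{10} = 18,  u_{11} = 3,  u_{12} = 0,  u_{13} = 3,  u_{14} = 12,  u_{15} = 21,  u_{16} = 6,  u_{17} = 15,  u_{18} = 6,  u_{19} = 9,  u_{20} = 12,  u_{21} = 27,  u_{22} = 0.
Since (u_{21}, u_{22}) = (u_1, u_2) = (27, 0) (two consecutive terms determine the rest), the sequence is periodic with period 20.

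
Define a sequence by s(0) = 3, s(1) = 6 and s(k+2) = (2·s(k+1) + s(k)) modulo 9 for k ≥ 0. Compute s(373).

3

Listing terms: s(0) = 3; s(1) = 6; s(2) = 6; s(3) = 0; s(4) = 6; s(5) = 3; s(6) = 3; s(7) = 0; s(8) = 3; s(9) = 6.
Since (s(8), s(9)) = (s(0), s(1)) = (3, 6) (two consecutive terms determine the rest), the sequence is periodic with period 8.
(373 - 0) mod 8 = 5, so s(373) = s(5) = 3.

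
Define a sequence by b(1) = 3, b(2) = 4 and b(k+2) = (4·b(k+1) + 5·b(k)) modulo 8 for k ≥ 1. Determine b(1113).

Computing terms: b(1) = 3, b(2) = 4, b(3) = 7, b(4) = 0, b(5) = 3, b(6) = 4.
The sequence repeats with period 4.
(1113 - 1) mod 4 = 0, so b(1113) = b(1) = 3.

3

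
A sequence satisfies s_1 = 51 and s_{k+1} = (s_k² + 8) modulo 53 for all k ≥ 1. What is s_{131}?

50

We have s_1 = 51; s_2 = 12; s_3 = 46; s_4 = 4; s_5 = 24; s_6 = 1; s_7 = 9; s_8 = 36; s_9 = 32; s_{10} = 25; s_{11} = 50; s_{12} = 17; s_{13} = 32.
Since s_{13} = s_9 = 32, the sequence is eventually periodic: after a pre-period of length 8 it cycles with period 4.
For k ≥ 9, s_k depends only on (k - 9) mod 4. (131 - 9) mod 4 = 2, so s_{131} = s_{11} = 50.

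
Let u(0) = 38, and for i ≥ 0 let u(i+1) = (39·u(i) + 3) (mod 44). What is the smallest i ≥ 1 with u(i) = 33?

1

Listing terms: u(0) = 38, u(1) = 33, u(2) = 14, u(3) = 21, u(4) = 30, u(5) = 29, u(6) = 34, u(7) = 9, u(8) = 2, u(9) = 37, u(10) = 38.
The sequence repeats with period 10.
The value 33 first appears (with i ≥ 1) at u(1).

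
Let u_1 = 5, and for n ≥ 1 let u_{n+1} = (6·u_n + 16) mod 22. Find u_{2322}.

2

We have u_1 = 5; u_2 = 2; u_3 = 6; u_4 = 8; u_5 = 20; u_6 = 4; u_7 = 18; u_8 = 14; u_9 = 12; u_{10} = 0; u_{11} = 16; u_{12} = 2.
Since u_{12} = u_2 = 2, the sequence is eventually periodic: after a pre-period of length 1 it cycles with period 10.
For n ≥ 2, u_n depends only on (n - 2) mod 10. (2322 - 2) mod 10 = 0, so u_{2322} = u_2 = 2.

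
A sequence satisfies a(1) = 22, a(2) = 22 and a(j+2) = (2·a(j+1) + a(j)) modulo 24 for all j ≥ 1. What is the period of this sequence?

Computing terms: a(1) = 22; a(2) = 22; a(3) = 18; a(4) = 10; a(5) = 14; a(6) = 14; a(7) = 18; a(8) = 2; a(9) = 22; a(10) = 22.
The sequence repeats with period 8.

8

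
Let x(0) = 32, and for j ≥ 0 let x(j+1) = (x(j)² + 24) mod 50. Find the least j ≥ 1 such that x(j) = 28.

2

x(0) = 32; x(1) = 48; x(2) = 28; x(3) = 8; x(4) = 38; x(5) = 18; x(6) = 48.
Since x(6) = x(1) = 48, the sequence is eventually periodic: after a pre-period of length 1 it cycles with period 5.
The value 28 first appears (with j ≥ 1) at x(2).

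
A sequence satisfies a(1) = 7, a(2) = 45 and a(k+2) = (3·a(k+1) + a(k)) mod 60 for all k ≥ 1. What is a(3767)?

55

Computing terms: a(1) = 7, a(2) = 45, a(3) = 22, a(4) = 51, a(5) = 55, a(6) = 36, a(7) = 43, a(8) = 45, a(9) = 58, a(10) = 39, a(11) = 55, a(12) = 24, a(13) = 7, a(14) = 45.
Since (a(13), a(14)) = (a(1), a(2)) = (7, 45) (two consecutive terms determine the rest), the sequence is periodic with period 12.
So a(3767) = a(1 + ((3767-1) mod 12)) = a(11) = 55.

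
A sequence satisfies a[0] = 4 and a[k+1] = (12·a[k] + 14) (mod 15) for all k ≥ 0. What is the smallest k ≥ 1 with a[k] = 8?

2

Listing terms: a[0] = 4,  a[1] = 2,  a[2] = 8,  a[3] = 5,  a[4] = 14,  a[5] = 2.
Since a[5] = a[1] = 2, the sequence is eventually periodic: after a pre-period of length 1 it cycles with period 4.
The value 8 first appears (with k ≥ 1) at a[2].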